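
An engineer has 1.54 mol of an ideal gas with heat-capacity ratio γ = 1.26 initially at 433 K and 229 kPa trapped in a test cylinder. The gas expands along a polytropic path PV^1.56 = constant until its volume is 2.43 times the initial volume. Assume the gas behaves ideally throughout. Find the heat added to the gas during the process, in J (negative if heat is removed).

-4480 J

V₁ = nRT₁/P₁ = 1.54×8.314×433/229 = 24.2 L.
Polytropic n=1.56: T₂ = T₁(V₁/V₂)^(n−1) = 433×(0.412)^0.56 = 263 K; P₂ = P₁(V₁/V₂)^n = 57.3 kPa.
W = (P₁V₁−P₂V₂)/(n−1) = (229×24.2−57.3×58.8)/0.56 = 3880 J.
ΔU = nCvΔT = 1.54×32.0×(263−433) = -8350 J.
Q = ΔU + W = -4480 J.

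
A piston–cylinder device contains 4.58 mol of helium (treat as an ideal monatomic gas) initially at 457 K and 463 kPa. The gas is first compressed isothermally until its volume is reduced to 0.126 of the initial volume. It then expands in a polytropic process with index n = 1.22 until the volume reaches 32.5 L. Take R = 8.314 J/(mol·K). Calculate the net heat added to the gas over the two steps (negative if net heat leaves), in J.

V₁ = nRT₁/P₁ = 4.58×8.314×457/463 = 37.6 L.
Step 1 — Isothermal: T stays 457 K; PV = const ⇒ V₂ = 4.74 L, P₂ = 3670 kPa.
ΔU = 0 (ideal gas, T constant).
W = nRT ln(V₂/V₁) = 4.58×8.314×457×ln(0.126) = -36000 J.
Q = ΔU + W = -36000 J.
State after step 1: P = 3670 kPa, V = 4.74 L, T = 457 K.
Step 2 — Polytropic n=1.22: T₂ = T₁(V₁/V₂)^(n−1) = 457×(0.146)^0.22 = 299 K; P₂ = P₁(V₁/V₂)^n = 350 kPa.
W = (P₁V₁−P₂V₂)/(n−1) = (3670×4.74−350×32.5)/0.22 = 27300 J.
ΔU = nCvΔT = 4.58×12.5×(299−457) = -9020 J.
Q = ΔU + W = 18300 J.
Net over both steps: W = -8730 J, Q = -17700 J, ΔU = -9020 J.

-17700 J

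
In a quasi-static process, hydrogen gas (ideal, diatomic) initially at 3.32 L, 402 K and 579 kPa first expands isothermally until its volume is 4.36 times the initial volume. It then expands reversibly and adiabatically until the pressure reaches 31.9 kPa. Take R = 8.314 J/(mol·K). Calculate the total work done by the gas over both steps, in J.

4440 J

n = P₁V₁/(RT₁) = 579×3.32/(8.314×402) = 0.575 mol.
Step 1 — Isothermal: T stays 402 K; PV = const ⇒ V₂ = 14.5 L, P₂ = 133 kPa.
ΔU = 0 (ideal gas, T constant).
W = nRT ln(V₂/V₁) = 0.575×8.314×402×ln(4.36) = 2830 J.
Q = ΔU + W = 2830 J.
State after step 1: P = 133 kPa, V = 14.5 L, T = 402 K.
Step 2 — Adiabatic: T₂/T₁ = (P₂/P₁)^((γ−1)/γ) ⇒ T₂ = 402×(0.240)^0.286 = 267 K; V₂ = 40.1 L.
ΔU = nCvΔT = 0.575×20.8×(267−402) = -1610 J.
Q = 0 for an adiabatic process, so W = −ΔU = 1610 J.
Net over both steps: W = 4440 J, Q = 2830 J, ΔU = -1610 J.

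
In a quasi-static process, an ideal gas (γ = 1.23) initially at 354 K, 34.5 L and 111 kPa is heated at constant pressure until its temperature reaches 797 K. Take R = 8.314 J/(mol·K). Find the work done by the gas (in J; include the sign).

n = P₁V₁/(RT₁) = 111×34.5/(8.314×354) = 1.30 mol.
Isobaric: P stays 111 kPa; V/T = const ⇒ T₂ = 797 K, V₂ = 77.7 L.
W = PΔV = 111×(77.7−34.5) kPa·L = 4790 J.

4790 J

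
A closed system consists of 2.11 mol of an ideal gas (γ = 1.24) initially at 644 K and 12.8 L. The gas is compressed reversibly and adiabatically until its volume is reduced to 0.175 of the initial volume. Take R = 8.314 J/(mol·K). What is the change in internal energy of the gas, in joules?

P₁ = nRT₁/V₁ = 2.11×8.314×644/12.8 = 883 kPa.
Adiabatic: TV^(γ−1) = const ⇒ T₂ = 644×(5.71)^0.240 = 978 K; PV^γ = const ⇒ P₂ = 7660 kPa.
For an ideal gas ΔU = nCvΔT with Cv = R/(γ−1) = 34.6 J/(mol·K).
ΔU = 2.11×34.6×(978−644) = 24400 J.

24400 J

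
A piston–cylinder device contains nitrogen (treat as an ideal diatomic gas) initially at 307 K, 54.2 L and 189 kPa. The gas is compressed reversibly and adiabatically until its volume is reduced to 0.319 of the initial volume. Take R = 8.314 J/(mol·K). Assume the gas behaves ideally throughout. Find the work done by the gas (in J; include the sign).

-14800 J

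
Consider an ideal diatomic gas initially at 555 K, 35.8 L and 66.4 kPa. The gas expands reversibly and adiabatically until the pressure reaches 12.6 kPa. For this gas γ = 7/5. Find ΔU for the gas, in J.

n = P₁V₁/(RT₁) = 66.4×35.8/(8.314×555) = 0.515 mol.
Adiabatic: T₂/T₁ = (P₂/P₁)^((γ−1)/γ) ⇒ T₂ = 555×(0.190)^0.286 = 345 K; V₂ = 117 L.
For an ideal gas ΔU = nCvΔT with Cv = (5/2)R = 20.8 J/(mol·K).
ΔU = 0.515×20.8×(345−555) = -2250 J.

-2250 J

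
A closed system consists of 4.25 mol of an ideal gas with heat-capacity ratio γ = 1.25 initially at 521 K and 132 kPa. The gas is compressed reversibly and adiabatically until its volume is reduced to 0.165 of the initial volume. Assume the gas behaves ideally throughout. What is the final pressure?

1260 kPa

V₁ = nRT₁/P₁ = 4.25×8.314×521/132 = 139 L.
Adiabatic: TV^(γ−1) = const ⇒ T₂ = 521×(6.06)^0.250 = 817 K; PV^γ = const ⇒ P₂ = 1260 kPa.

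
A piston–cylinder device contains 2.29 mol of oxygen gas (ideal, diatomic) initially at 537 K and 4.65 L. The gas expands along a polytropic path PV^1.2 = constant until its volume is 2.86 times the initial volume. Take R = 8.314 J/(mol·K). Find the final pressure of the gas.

623 kPa

P₁ = nRT₁/V₁ = 2.29×8.314×537/4.65 = 2200 kPa.
Polytropic n=1.2: T₂ = T₁(V₁/V₂)^(n−1) = 537×(0.350)^0.20 = 435 K; P₂ = P₁(V₁/V₂)^n = 623 kPa.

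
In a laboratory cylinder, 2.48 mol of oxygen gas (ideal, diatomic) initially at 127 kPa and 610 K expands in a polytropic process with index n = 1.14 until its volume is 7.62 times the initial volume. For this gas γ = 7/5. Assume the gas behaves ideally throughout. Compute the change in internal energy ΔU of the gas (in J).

V₁ = nRT₁/P₁ = 2.48×8.314×610/127 = 99.0 L.
Polytropic n=1.14: T₂ = T₁(V₁/V₂)^(n−1) = 610×(0.131)^0.14 = 459 K; P₂ = P₁(V₁/V₂)^n = 12.5 kPa.
For an ideal gas ΔU = nCvΔT with Cv = (5/2)R = 20.8 J/(mol·K).
ΔU = 2.48×20.8×(459−610) = -7780 J.

-7780 J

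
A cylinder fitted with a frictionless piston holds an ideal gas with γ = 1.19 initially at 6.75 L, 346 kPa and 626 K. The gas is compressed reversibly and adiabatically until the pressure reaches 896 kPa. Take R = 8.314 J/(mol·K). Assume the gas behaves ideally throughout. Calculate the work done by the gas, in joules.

n = P₁V₁/(RT₁) = 346×6.75/(8.314×626) = 0.449 mol.
Adiabatic: T₂/T₁ = (P₂/P₁)^((γ−1)/γ) ⇒ T₂ = 626×(2.59)^0.160 = 729 K; V₂ = 3.03 L.
ΔU = nCvΔT = 0.449×43.8×(729−626) = 2020 J.
Q = 0 for an adiabatic process, so W = −ΔU = -2020 J.

-2020 J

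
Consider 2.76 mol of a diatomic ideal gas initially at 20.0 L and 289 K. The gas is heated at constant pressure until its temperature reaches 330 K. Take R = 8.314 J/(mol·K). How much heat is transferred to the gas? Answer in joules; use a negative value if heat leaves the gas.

3290 J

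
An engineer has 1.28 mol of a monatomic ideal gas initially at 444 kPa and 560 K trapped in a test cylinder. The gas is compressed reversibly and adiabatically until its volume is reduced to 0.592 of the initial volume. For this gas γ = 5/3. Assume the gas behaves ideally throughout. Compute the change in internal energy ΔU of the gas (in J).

3740 J

V₁ = nRT₁/P₁ = 1.28×8.314×560/444 = 13.4 L.
Adiabatic: TV^(γ−1) = const ⇒ T₂ = 560×(1.69)^0.667 = 794 K; PV^γ = const ⇒ P₂ = 1060 kPa.
For an ideal gas ΔU = nCvΔT with Cv = (3/2)R = 12.5 J/(mol·K).
ΔU = 1.28×12.5×(794−560) = 3740 J.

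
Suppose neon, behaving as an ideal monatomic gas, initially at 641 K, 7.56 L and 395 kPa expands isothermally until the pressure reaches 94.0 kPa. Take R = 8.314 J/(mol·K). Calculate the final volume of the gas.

31.8 L

Isothermal: T stays 641 K; PV = const ⇒ V₂ = 31.8 L, P₂ = 94.0 kPa.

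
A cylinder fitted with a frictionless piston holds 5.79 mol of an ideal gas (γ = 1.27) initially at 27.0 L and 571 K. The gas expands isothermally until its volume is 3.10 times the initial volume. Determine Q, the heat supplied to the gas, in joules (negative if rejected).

31100 J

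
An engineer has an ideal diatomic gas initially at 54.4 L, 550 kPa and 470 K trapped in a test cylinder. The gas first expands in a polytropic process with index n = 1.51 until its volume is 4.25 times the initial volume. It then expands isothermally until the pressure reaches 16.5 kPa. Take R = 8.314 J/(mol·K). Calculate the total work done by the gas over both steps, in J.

n = P₁V₁/(RT₁) = 550×54.4/(8.314×470) = 7.66 mol.
Step 1 — Polytropic n=1.51: T₂ = T₁(V₁/V₂)^(n−1) = 470×(0.235)^0.51 = 225 K; P₂ = P₁(V₁/V₂)^n = 61.9 kPa.
W = (P₁V₁−P₂V₂)/(n−1) = (550×54.4−61.9×231)/0.51 = 30600 J.
ΔU = nCvΔT = 7.66×20.8×(225−470) = -39000 J.
Q = ΔU + W = -8420 J.
State after step 1: P = 61.9 kPa, V = 231 L, T = 225 K.
Step 2 — Isothermal: T stays 225 K; PV = const ⇒ V₂ = 867 L, P₂ = 16.5 kPa.
ΔU = 0 (ideal gas, T constant).
W = nRT ln(V₂/V₁) = 7.66×8.314×225×ln(3.75) = 18900 J.
Q = ΔU + W = 18900 J.
Net over both steps: W = 49500 J, Q = 10500 J, ΔU = -39000 J.

49500 J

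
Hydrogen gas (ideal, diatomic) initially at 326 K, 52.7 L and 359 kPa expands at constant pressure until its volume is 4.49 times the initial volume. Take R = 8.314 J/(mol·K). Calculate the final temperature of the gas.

Isobaric: P stays 359 kPa; V/T = const ⇒ T₂ = 1460 K, V₂ = 237 L.

1460 K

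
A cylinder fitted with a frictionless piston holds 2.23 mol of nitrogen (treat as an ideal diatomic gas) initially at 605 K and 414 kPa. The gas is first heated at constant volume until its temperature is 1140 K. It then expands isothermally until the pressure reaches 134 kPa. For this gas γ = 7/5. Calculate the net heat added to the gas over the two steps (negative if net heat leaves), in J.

62000 J

V₁ = nRT₁/P₁ = 2.23×8.314×605/414 = 27.1 L.
Step 1 — Isochoric: V stays 27.1 L; P/T = const ⇒ T₂ = 1140 K, P₂ = 780 kPa.
W = 0 (no volume change).
ΔU = nCvΔT = 2.23×20.8×(1140−605) = 24800 J.
Q = ΔU = 24800 J.
State after step 1: P = 780 kPa, V = 27.1 L, T = 1140 K.
Step 2 — Isothermal: T stays 1140 K; PV = const ⇒ V₂ = 158 L, P₂ = 134 kPa.
ΔU = 0 (ideal gas, T constant).
W = nRT ln(V₂/V₁) = 2.23×8.314×1140×ln(5.82) = 37200 J.
Q = ΔU + W = 37200 J.
Net over both steps: W = 37200 J, Q = 62000 J, ΔU = 24800 J.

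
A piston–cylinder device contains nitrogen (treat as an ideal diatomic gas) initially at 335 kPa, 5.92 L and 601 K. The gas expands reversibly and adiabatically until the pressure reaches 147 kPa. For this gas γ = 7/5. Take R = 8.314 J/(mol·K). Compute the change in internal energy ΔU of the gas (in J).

-1040 J

n = P₁V₁/(RT₁) = 335×5.92/(8.314×601) = 0.397 mol.
Adiabatic: T₂/T₁ = (P₂/P₁)^((γ−1)/γ) ⇒ T₂ = 601×(0.439)^0.286 = 475 K; V₂ = 10.7 L.
For an ideal gas ΔU = nCvΔT with Cv = (5/2)R = 20.8 J/(mol·K).
ΔU = 0.397×20.8×(475−601) = -1040 J.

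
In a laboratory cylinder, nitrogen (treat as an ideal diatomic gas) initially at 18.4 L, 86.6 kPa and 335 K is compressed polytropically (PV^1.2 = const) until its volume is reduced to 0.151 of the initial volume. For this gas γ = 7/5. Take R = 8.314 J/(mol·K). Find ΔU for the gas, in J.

1830 J

n = P₁V₁/(RT₁) = 86.6×18.4/(8.314×335) = 0.572 mol.
Polytropic n=1.2: T₂ = T₁(V₁/V₂)^(n−1) = 335×(6.62)^0.20 = 489 K; P₂ = P₁(V₁/V₂)^n = 837 kPa.
For an ideal gas ΔU = nCvΔT with Cv = (5/2)R = 20.8 J/(mol·K).
ΔU = 0.572×20.8×(489−335) = 1830 J.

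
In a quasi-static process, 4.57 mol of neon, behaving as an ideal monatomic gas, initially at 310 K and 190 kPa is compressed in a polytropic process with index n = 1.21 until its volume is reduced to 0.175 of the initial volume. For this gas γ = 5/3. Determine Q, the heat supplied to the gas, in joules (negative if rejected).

V₁ = nRT₁/P₁ = 4.57×8.314×310/190 = 62.0 L.
Polytropic n=1.21: T₂ = T₁(V₁/V₂)^(n−1) = 310×(5.71)^0.21 = 447 K; P₂ = P₁(V₁/V₂)^n = 1570 kPa.
W = (P₁V₁−P₂V₂)/(n−1) = (190×62.0−1570×10.8)/0.21 = -24800 J.
ΔU = nCvΔT = 4.57×12.5×(447−310) = 7810 J.
Q = ΔU + W = -17000 J.

-17000 J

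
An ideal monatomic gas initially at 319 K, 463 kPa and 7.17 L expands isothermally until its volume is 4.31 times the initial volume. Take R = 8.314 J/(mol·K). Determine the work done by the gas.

4850 J

n = P₁V₁/(RT₁) = 463×7.17/(8.314×319) = 1.25 mol.
Isothermal: T stays 319 K; PV = const ⇒ V₂ = 30.9 L, P₂ = 107 kPa.
W = nRT ln(V₂/V₁) = 1.25×8.314×319×ln(4.31) = 4850 J.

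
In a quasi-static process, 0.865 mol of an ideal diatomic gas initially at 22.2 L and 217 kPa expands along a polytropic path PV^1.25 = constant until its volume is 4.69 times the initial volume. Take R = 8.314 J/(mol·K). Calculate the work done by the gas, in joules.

6180 J

T₁ = P₁V₁/(nR) = 217×22.2/(0.865×8.314) = 670 K.
Polytropic n=1.25: T₂ = T₁(V₁/V₂)^(n−1) = 670×(0.213)^0.25 = 455 K; P₂ = P₁(V₁/V₂)^n = 31.4 kPa.
W = (P₁V₁−P₂V₂)/(n−1) = (217×22.2−31.4×104)/0.25 = 6180 J.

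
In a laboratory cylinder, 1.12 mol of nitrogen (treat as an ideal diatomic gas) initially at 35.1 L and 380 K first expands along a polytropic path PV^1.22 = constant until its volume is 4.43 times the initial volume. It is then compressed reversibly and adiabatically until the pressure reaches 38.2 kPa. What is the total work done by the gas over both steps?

2750 J

P₁ = nRT₁/V₁ = 1.12×8.314×380/35.1 = 101 kPa.
Step 1 — Polytropic n=1.22: T₂ = T₁(V₁/V₂)^(n−1) = 380×(0.226)^0.22 = 274 K; P₂ = P₁(V₁/V₂)^n = 16.4 kPa.
W = (P₁V₁−P₂V₂)/(n−1) = (101×35.1−16.4×155)/0.22 = 4490 J.
ΔU = nCvΔT = 1.12×20.8×(274−380) = -2470 J.
Q = ΔU + W = 2020 J.
State after step 1: P = 16.4 kPa, V = 155 L, T = 274 K.
Step 2 — Adiabatic: T₂/T₁ = (P₂/P₁)^((γ−1)/γ) ⇒ T₂ = 274×(2.33)^0.286 = 349 K; V₂ = 85.0 L.
ΔU = nCvΔT = 1.12×20.8×(349−274) = 1740 J.
Q = 0 for an adiabatic process, so W = −ΔU = -1740 J.
Net over both steps: W = 2750 J, Q = 2020 J, ΔU = -728 J.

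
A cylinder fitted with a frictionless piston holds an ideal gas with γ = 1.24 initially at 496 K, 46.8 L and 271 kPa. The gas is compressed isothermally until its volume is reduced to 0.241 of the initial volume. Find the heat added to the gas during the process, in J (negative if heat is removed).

-18000 J

n = P₁V₁/(RT₁) = 271×46.8/(8.314×496) = 3.08 mol.
Isothermal: T stays 496 K; PV = const ⇒ V₂ = 11.3 L, P₂ = 1120 kPa.
ΔU = 0 (ideal gas, T constant).
W = nRT ln(V₂/V₁) = 3.08×8.314×496×ln(0.241) = -18000 J.
Q = ΔU + W = -18000 J.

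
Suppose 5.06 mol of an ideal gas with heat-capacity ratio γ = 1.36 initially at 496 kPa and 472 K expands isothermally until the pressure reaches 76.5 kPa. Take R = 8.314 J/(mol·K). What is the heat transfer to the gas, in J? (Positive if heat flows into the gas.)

V₁ = nRT₁/P₁ = 5.06×8.314×472/496 = 40.0 L.
Isothermal: T stays 472 K; PV = const ⇒ V₂ = 260 L, P₂ = 76.5 kPa.
ΔU = 0 (ideal gas, T constant).
W = nRT ln(V₂/V₁) = 5.06×8.314×472×ln(6.48) = 37100 J.
Q = ΔU + W = 37100 J.

37100 J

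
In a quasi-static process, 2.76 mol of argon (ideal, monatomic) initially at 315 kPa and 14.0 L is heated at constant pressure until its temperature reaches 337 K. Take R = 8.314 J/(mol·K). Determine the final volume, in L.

T₁ = P₁V₁/(nR) = 315×14.0/(2.76×8.314) = 192 K.
Isobaric: P stays 315 kPa; V/T = const ⇒ T₂ = 337 K, V₂ = 24.5 L.

24.5 L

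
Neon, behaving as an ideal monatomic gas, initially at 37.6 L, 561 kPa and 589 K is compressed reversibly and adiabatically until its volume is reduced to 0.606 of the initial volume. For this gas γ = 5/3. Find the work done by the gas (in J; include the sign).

-12500 J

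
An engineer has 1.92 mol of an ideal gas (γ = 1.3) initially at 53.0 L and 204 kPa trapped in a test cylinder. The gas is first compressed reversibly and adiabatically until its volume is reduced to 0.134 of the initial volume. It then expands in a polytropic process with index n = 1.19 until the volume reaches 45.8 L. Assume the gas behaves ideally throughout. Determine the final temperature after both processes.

869 K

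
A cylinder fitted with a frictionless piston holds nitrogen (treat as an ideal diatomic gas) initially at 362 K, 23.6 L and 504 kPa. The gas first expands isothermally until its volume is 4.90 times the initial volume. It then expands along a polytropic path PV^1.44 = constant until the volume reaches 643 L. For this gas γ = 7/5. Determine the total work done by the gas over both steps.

n = P₁V₁/(RT₁) = 504×23.6/(8.314×362) = 3.95 mol.
Step 1 — Isothermal: T stays 362 K; PV = const ⇒ V₂ = 116 L, P₂ = 103 kPa.
ΔU = 0 (ideal gas, T constant).
W = nRT ln(V₂/V₁) = 3.95×8.314×362×ln(4.90) = 18900 J.
Q = ΔU + W = 18900 J.
State after step 1: P = 103 kPa, V = 116 L, T = 362 K.
Step 2 — Polytropic n=1.44: T₂ = T₁(V₁/V₂)^(n−1) = 362×(0.180)^0.44 = 170 K; P₂ = P₁(V₁/V₂)^n = 8.70 kPa.
W = (P₁V₁−P₂V₂)/(n−1) = (103×116−8.70×643)/0.44 = 14300 J.
ΔU = nCvΔT = 3.95×20.8×(170−362) = -15800 J.
Q = ΔU + W = -1430 J.
Net over both steps: W = 33200 J, Q = 17500 J, ΔU = -15800 J.

33200 J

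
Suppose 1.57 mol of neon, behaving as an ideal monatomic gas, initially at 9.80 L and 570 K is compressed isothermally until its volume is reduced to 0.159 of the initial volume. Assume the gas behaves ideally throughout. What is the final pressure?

P₁ = nRT₁/V₁ = 1.57×8.314×570/9.80 = 759 kPa.
Isothermal: T stays 570 K; PV = const ⇒ V₂ = 1.56 L, P₂ = 4770 kPa.

4770 kPa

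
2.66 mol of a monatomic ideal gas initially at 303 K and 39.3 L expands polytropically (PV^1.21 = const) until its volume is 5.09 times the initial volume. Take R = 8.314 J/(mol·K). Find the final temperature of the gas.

P₁ = nRT₁/V₁ = 2.66×8.314×303/39.3 = 171 kPa.
Polytropic n=1.21: T₂ = T₁(V₁/V₂)^(n−1) = 303×(0.196)^0.21 = 215 K; P₂ = P₁(V₁/V₂)^n = 23.8 kPa.

215 K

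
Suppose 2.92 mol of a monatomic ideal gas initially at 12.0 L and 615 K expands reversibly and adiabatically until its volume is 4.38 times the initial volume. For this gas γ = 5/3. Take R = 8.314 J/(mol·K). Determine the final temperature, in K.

P₁ = nRT₁/V₁ = 2.92×8.314×615/12.0 = 1240 kPa.
Adiabatic: TV^(γ−1) = const ⇒ T₂ = 615×(0.228)^0.667 = 230 K; PV^γ = const ⇒ P₂ = 106 kPa.

230 K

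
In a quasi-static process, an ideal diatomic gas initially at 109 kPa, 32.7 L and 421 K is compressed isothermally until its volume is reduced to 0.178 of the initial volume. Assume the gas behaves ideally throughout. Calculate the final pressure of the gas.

Isothermal: T stays 421 K; PV = const ⇒ V₂ = 5.82 L, P₂ = 612 kPa.

612 kPa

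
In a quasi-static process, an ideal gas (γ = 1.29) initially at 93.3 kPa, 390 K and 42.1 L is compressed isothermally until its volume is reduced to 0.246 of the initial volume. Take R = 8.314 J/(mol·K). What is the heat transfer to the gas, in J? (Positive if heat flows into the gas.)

-5510 J

n = P₁V₁/(RT₁) = 93.3×42.1/(8.314×390) = 1.21 mol.
Isothermal: T stays 390 K; PV = const ⇒ V₂ = 10.4 L, P₂ = 379 kPa.
ΔU = 0 (ideal gas, T constant).
W = nRT ln(V₂/V₁) = 1.21×8.314×390×ln(0.246) = -5510 J.
Q = ΔU + W = -5510 J.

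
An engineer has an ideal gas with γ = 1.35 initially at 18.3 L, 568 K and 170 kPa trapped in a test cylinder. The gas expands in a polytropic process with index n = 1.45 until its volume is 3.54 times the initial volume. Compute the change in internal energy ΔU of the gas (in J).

-3860 J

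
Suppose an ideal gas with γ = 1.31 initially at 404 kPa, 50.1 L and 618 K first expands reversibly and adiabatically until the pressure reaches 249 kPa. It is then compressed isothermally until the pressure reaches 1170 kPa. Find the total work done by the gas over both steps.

-20900 J

n = P₁V₁/(RT₁) = 404×50.1/(8.314×618) = 3.94 mol.
Step 1 — Adiabatic: T₂/T₁ = (P₂/P₁)^((γ−1)/γ) ⇒ T₂ = 618×(0.616)^0.237 = 551 K; V₂ = 72.5 L.
ΔU = nCvΔT = 3.94×26.8×(551−618) = -7070 J.
Q = 0 for an adiabatic process, so W = −ΔU = 7070 J.
State after step 1: P = 249 kPa, V = 72.5 L, T = 551 K.
Step 2 — Isothermal: T stays 551 K; PV = const ⇒ V₂ = 15.4 L, P₂ = 1170 kPa.
ΔU = 0 (ideal gas, T constant).
W = nRT ln(V₂/V₁) = 3.94×8.314×551×ln(0.213) = -27900 J.
Q = ΔU + W = -27900 J.
Net over both steps: W = -20900 J, Q = -27900 J, ΔU = -7070 J.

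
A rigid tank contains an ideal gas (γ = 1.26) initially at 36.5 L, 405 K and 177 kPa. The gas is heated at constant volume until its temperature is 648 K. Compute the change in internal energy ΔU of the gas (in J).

14900 J

n = P₁V₁/(RT₁) = 177×36.5/(8.314×405) = 1.92 mol.
Isochoric: V stays 36.5 L; P/T = const ⇒ T₂ = 648 K, P₂ = 283 kPa.
For an ideal gas ΔU = nCvΔT with Cv = R/(γ−1) = 32.0 J/(mol·K).
ΔU = 1.92×32.0×(648−405) = 14900 J.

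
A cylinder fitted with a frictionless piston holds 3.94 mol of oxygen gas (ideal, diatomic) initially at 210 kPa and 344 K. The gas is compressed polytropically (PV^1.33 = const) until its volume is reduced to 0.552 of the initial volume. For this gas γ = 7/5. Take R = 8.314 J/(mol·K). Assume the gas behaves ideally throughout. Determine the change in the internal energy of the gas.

V₁ = nRT₁/P₁ = 3.94×8.314×344/210 = 53.7 L.
Polytropic n=1.33: T₂ = T₁(V₁/V₂)^(n−1) = 344×(1.81)^0.33 = 419 K; P₂ = P₁(V₁/V₂)^n = 463 kPa.
For an ideal gas ΔU = nCvΔT with Cv = (5/2)R = 20.8 J/(mol·K).
ΔU = 3.94×20.8×(419−344) = 6100 J.

6100 J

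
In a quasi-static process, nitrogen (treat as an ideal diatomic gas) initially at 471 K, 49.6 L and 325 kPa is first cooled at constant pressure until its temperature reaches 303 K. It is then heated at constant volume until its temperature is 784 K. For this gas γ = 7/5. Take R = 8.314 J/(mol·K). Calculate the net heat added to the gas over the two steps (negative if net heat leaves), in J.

n = P₁V₁/(RT₁) = 325×49.6/(8.314×471) = 4.12 mol.
Step 1 — Isobaric: P stays 325 kPa; V/T = const ⇒ T₂ = 303 K, V₂ = 31.9 L.
W = PΔV = 325×(31.9−49.6) kPa·L = -5750 J.
ΔU = nCvΔT = 4.12×20.8×(303−471) = -14400 J.
Q = ΔU + W = nCpΔT = -20100 J.
State after step 1: P = 325 kPa, V = 31.9 L, T = 303 K.
Step 2 — Isochoric: V stays 31.9 L; P/T = const ⇒ T₂ = 784 K, P₂ = 841 kPa.
W = 0 (no volume change).
ΔU = nCvΔT = 4.12×20.8×(784−303) = 41200 J.
Q = ΔU = 41200 J.
Net over both steps: W = -5750 J, Q = 21000 J, ΔU = 26800 J.

21000 J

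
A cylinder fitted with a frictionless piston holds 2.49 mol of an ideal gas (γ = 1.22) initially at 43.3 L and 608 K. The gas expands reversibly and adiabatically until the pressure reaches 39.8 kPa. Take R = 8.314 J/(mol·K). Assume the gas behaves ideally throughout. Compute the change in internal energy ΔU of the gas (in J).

P₁ = nRT₁/V₁ = 2.49×8.314×608/43.3 = 291 kPa.
Adiabatic: T₂/T₁ = (P₂/P₁)^((γ−1)/γ) ⇒ T₂ = 608×(0.137)^0.180 = 425 K; V₂ = 221 L.
For an ideal gas ΔU = nCvΔT with Cv = R/(γ−1) = 37.8 J/(mol·K).
ΔU = 2.49×37.8×(425−608) = -17200 J.

-17200 J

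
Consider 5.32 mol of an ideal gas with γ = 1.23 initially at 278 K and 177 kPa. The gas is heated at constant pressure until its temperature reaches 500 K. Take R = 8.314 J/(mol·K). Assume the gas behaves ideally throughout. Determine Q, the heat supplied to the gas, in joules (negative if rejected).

52500 J

V₁ = nRT₁/P₁ = 5.32×8.314×278/177 = 69.5 L.
Isobaric: P stays 177 kPa; V/T = const ⇒ T₂ = 500 K, V₂ = 125 L.
W = PΔV = 177×(125−69.5) kPa·L = 9820 J.
ΔU = nCvΔT = 5.32×36.1×(500−278) = 42700 J.
Q = ΔU + W = nCpΔT = 52500 J.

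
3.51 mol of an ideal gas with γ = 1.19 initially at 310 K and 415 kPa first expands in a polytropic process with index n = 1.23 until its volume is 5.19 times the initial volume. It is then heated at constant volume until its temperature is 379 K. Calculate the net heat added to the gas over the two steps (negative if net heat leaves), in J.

V₁ = nRT₁/P₁ = 3.51×8.314×310/415 = 21.8 L.
Step 1 — Polytropic n=1.23: T₂ = T₁(V₁/V₂)^(n−1) = 310×(0.193)^0.23 = 212 K; P₂ = P₁(V₁/V₂)^n = 54.8 kPa.
W = (P₁V₁−P₂V₂)/(n−1) = (415×21.8−54.8×113)/0.23 = 12400 J.
ΔU = nCvΔT = 3.51×43.8×(212−310) = -15000 J.
Q = ΔU + W = -2610 J.
State after step 1: P = 54.8 kPa, V = 113 L, T = 212 K.
Step 2 — Isochoric: V stays 113 L; P/T = const ⇒ T₂ = 379 K, P₂ = 97.8 kPa.
W = 0 (no volume change).
ΔU = nCvΔT = 3.51×43.8×(379−212) = 25600 J.
Q = ΔU = 25600 J.
Net over both steps: W = 12400 J, Q = 23000 J, ΔU = 10600 J.

23000 J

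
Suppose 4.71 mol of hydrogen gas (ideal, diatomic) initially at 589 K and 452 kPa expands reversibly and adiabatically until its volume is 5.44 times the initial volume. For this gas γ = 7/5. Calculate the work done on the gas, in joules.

V₁ = nRT₁/P₁ = 4.71×8.314×589/452 = 51.0 L.
Adiabatic: TV^(γ−1) = const ⇒ T₂ = 589×(0.184)^0.400 = 299 K; PV^γ = const ⇒ P₂ = 42.2 kPa.
ΔU = nCvΔT = 4.71×20.8×(299−589) = -28400 J.
Q = 0 for an adiabatic process, so W = −ΔU = 28400 J.
Work done on the gas = −W_by = -28400 J.

-28400 J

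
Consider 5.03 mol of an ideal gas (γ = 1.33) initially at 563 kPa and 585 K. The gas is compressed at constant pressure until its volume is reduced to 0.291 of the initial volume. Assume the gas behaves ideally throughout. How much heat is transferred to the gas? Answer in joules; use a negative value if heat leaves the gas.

V₁ = nRT₁/P₁ = 5.03×8.314×585/563 = 43.5 L.
Isobaric: P stays 563 kPa; V/T = const ⇒ T₂ = 170 K, V₂ = 12.6 L.
W = PΔV = 563×(12.6−43.5) kPa·L = -17300 J.
ΔU = nCvΔT = 5.03×25.2×(170−585) = -52600 J.
Q = ΔU + W = nCpΔT = -69900 J.

-69900 J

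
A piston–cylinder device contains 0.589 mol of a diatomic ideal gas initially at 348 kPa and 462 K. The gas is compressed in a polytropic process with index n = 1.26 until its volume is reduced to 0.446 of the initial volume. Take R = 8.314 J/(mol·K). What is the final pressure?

963 kPa

V₁ = nRT₁/P₁ = 0.589×8.314×462/348 = 6.50 L.
Polytropic n=1.26: T₂ = T₁(V₁/V₂)^(n−1) = 462×(2.24)^0.26 = 570 K; P₂ = P₁(V₁/V₂)^n = 963 kPa.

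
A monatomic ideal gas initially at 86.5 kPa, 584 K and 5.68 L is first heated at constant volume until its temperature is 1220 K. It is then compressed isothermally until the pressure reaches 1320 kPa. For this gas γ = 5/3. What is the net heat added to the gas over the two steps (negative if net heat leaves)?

-1240 J

n = P₁V₁/(RT₁) = 86.5×5.68/(8.314×584) = 0.101 mol.
Step 1 — Isochoric: V stays 5.68 L; P/T = const ⇒ T₂ = 1220 K, P₂ = 181 kPa.
W = 0 (no volume change).
ΔU = nCvΔT = 0.101×12.5×(1220−584) = 803 J.
Q = ΔU = 803 J.
State after step 1: P = 181 kPa, V = 5.68 L, T = 1220 K.
Step 2 — Isothermal: T stays 1220 K; PV = const ⇒ V₂ = 0.778 L, P₂ = 1320 kPa.
ΔU = 0 (ideal gas, T constant).
W = nRT ln(V₂/V₁) = 0.101×8.314×1220×ln(0.137) = -2040 J.
Q = ΔU + W = -2040 J.
Net over both steps: W = -2040 J, Q = -1240 J, ΔU = 803 J.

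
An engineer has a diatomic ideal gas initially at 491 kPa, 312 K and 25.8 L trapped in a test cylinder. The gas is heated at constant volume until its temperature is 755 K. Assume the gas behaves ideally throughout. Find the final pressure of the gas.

1190 kPa

Isochoric: V stays 25.8 L; P/T = const ⇒ T₂ = 755 K, P₂ = 1190 kPa.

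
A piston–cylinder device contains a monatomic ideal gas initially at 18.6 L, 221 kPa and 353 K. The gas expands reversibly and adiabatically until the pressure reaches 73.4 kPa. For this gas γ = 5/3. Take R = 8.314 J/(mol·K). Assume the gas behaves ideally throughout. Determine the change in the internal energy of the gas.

-2200 J

n = P₁V₁/(RT₁) = 221×18.6/(8.314×353) = 1.40 mol.
Adiabatic: T₂/T₁ = (P₂/P₁)^((γ−1)/γ) ⇒ T₂ = 353×(0.332)^0.400 = 227 K; V₂ = 36.0 L.
For an ideal gas ΔU = nCvΔT with Cv = (3/2)R = 12.5 J/(mol·K).
ΔU = 1.40×12.5×(227−353) = -2200 J.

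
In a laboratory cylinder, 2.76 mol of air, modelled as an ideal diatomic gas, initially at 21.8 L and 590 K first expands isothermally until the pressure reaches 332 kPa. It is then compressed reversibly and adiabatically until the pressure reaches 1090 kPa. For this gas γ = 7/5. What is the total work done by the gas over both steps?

P₁ = nRT₁/V₁ = 2.76×8.314×590/21.8 = 621 kPa.
Step 1 — Isothermal: T stays 590 K; PV = const ⇒ V₂ = 40.8 L, P₂ = 332 kPa.
ΔU = 0 (ideal gas, T constant).
W = nRT ln(V₂/V₁) = 2.76×8.314×590×ln(1.87) = 8480 J.
Q = ΔU + W = 8480 J.
State after step 1: P = 332 kPa, V = 40.8 L, T = 590 K.
Step 2 — Adiabatic: T₂/T₁ = (P₂/P₁)^((γ−1)/γ) ⇒ T₂ = 590×(3.28)^0.286 = 829 K; V₂ = 17.4 L.
ΔU = nCvΔT = 2.76×20.8×(829−590) = 13700 J.
Q = 0 for an adiabatic process, so W = −ΔU = -13700 J.
Net over both steps: W = -5210 J, Q = 8480 J, ΔU = 13700 J.

-5210 J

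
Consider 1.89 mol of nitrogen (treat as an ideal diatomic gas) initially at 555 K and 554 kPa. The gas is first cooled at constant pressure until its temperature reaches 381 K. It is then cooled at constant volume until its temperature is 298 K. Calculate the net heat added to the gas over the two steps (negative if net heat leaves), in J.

-12800 J

V₁ = nRT₁/P₁ = 1.89×8.314×555/554 = 15.7 L.
Step 1 — Isobaric: P stays 554 kPa; V/T = const ⇒ T₂ = 381 K, V₂ = 10.8 L.
W = PΔV = 554×(10.8−15.7) kPa·L = -2730 J.
ΔU = nCvΔT = 1.89×20.8×(381−555) = -6840 J.
Q = ΔU + W = nCpΔT = -9570 J.
State after step 1: P = 554 kPa, V = 10.8 L, T = 381 K.
Step 2 — Isochoric: V stays 10.8 L; P/T = const ⇒ T₂ = 298 K, P₂ = 433 kPa.
W = 0 (no volume change).
ΔU = nCvΔT = 1.89×20.8×(298−381) = -3260 J.
Q = ΔU = -3260 J.
Net over both steps: W = -2730 J, Q = -12800 J, ΔU = -10100 J.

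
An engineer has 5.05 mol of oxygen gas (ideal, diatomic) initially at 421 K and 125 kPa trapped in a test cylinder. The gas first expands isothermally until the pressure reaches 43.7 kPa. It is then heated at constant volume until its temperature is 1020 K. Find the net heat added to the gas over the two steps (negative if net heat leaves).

81500 J

V₁ = nRT₁/P₁ = 5.05×8.314×421/125 = 141 L.
Step 1 — Isothermal: T stays 421 K; PV = const ⇒ V₂ = 404 L, P₂ = 43.7 kPa.
ΔU = 0 (ideal gas, T constant).
W = nRT ln(V₂/V₁) = 5.05×8.314×421×ln(2.86) = 18600 J.
Q = ΔU + W = 18600 J.
State after step 1: P = 43.7 kPa, V = 404 L, T = 421 K.
Step 2 — Isochoric: V stays 404 L; P/T = const ⇒ T₂ = 1020 K, P₂ = 106 kPa.
W = 0 (no volume change).
ΔU = nCvΔT = 5.05×20.8×(1020−421) = 62900 J.
Q = ΔU = 62900 J.
Net over both steps: W = 18600 J, Q = 81500 J, ΔU = 62900 J.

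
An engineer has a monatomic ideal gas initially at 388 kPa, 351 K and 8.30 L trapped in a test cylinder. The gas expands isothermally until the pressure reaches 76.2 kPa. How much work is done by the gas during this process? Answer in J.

n = P₁V₁/(RT₁) = 388×8.30/(8.314×351) = 1.10 mol.
Isothermal: T stays 351 K; PV = const ⇒ V₂ = 42.3 L, P₂ = 76.2 kPa.
W = nRT ln(V₂/V₁) = 1.10×8.314×351×ln(5.09) = 5240 J.

5240 J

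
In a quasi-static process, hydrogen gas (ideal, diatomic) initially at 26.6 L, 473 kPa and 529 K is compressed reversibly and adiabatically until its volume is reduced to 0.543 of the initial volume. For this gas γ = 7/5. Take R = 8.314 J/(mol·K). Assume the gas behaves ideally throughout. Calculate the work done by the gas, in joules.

n = P₁V₁/(RT₁) = 473×26.6/(8.314×529) = 2.86 mol.
Adiabatic: TV^(γ−1) = const ⇒ T₂ = 529×(1.84)^0.400 = 675 K; PV^γ = const ⇒ P₂ = 1110 kPa.
ΔU = nCvΔT = 2.86×20.8×(675−529) = 8700 J.
Q = 0 for an adiabatic process, so W = −ΔU = -8700 J.

-8700 J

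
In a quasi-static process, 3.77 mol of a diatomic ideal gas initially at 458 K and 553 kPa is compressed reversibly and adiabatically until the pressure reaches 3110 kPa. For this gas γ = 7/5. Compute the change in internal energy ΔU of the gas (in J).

22900 J

V₁ = nRT₁/P₁ = 3.77×8.314×458/553 = 26.0 L.
Adiabatic: T₂/T₁ = (P₂/P₁)^((γ−1)/γ) ⇒ T₂ = 458×(5.62)^0.286 = 750 K; V₂ = 7.56 L.
For an ideal gas ΔU = nCvΔT with Cv = (5/2)R = 20.8 J/(mol·K).
ΔU = 3.77×20.8×(750−458) = 22900 J.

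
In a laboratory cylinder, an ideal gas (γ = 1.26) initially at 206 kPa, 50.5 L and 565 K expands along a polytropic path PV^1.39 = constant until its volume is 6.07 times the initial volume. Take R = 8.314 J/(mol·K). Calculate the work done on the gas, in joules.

n = P₁V₁/(RT₁) = 206×50.5/(8.314×565) = 2.21 mol.
Polytropic n=1.39: T₂ = T₁(V₁/V₂)^(n−1) = 565×(0.165)^0.39 = 280 K; P₂ = P₁(V₁/V₂)^n = 16.8 kPa.
W = (P₁V₁−P₂V₂)/(n−1) = (206×50.5−16.8×307)/0.39 = 13500 J.
Work done on the gas = −W_by = -13500 J.

-13500 J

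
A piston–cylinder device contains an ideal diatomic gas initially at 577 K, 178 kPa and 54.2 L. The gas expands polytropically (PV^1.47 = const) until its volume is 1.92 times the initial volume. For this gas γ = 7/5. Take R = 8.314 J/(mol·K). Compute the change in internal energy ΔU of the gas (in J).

n = P₁V₁/(RT₁) = 178×54.2/(8.314×577) = 2.01 mol.
Polytropic n=1.47: T₂ = T₁(V₁/V₂)^(n−1) = 577×(0.521)^0.47 = 425 K; P₂ = P₁(V₁/V₂)^n = 68.2 kPa.
For an ideal gas ΔU = nCvΔT with Cv = (5/2)R = 20.8 J/(mol·K).
ΔU = 2.01×20.8×(425−577) = -6370 J.

-6370 J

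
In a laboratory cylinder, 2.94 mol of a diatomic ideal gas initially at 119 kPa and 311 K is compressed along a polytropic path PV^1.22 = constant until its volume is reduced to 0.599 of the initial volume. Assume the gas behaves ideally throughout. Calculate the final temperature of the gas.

348 K

V₁ = nRT₁/P₁ = 2.94×8.314×311/119 = 63.9 L.
Polytropic n=1.22: T₂ = T₁(V₁/V₂)^(n−1) = 311×(1.67)^0.22 = 348 K; P₂ = P₁(V₁/V₂)^n = 222 kPa.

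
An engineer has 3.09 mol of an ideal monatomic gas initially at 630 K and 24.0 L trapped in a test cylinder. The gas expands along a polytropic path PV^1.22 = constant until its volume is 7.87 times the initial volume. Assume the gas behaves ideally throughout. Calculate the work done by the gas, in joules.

P₁ = nRT₁/V₁ = 3.09×8.314×630/24.0 = 674 kPa.
Polytropic n=1.22: T₂ = T₁(V₁/V₂)^(n−1) = 630×(0.127)^0.22 = 400 K; P₂ = P₁(V₁/V₂)^n = 54.4 kPa.
W = (P₁V₁−P₂V₂)/(n−1) = (674×24.0−54.4×189)/0.22 = 26800 J.

26800 J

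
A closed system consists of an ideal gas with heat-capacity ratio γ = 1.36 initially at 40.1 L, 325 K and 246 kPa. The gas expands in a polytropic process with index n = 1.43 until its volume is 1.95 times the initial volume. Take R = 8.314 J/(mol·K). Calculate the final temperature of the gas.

Polytropic n=1.43: T₂ = T₁(V₁/V₂)^(n−1) = 325×(0.513)^0.43 = 244 K; P₂ = P₁(V₁/V₂)^n = 94.7 kPa.

244 K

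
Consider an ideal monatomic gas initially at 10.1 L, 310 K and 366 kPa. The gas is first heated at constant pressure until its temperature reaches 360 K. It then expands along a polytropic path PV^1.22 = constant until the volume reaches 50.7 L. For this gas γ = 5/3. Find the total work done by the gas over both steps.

5970 J

n = P₁V₁/(RT₁) = 366×10.1/(8.314×310) = 1.43 mol.
Step 1 — Isobaric: P stays 366 kPa; V/T = const ⇒ T₂ = 360 K, V₂ = 11.7 L.
W = PΔV = 366×(11.7−10.1) kPa·L = 596 J.
ΔU = nCvΔT = 1.43×12.5×(360−310) = 894 J.
Q = ΔU + W = nCpΔT = 1490 J.
State after step 1: P = 366 kPa, V = 11.7 L, T = 360 K.
Step 2 — Polytropic n=1.22: T₂ = T₁(V₁/V₂)^(n−1) = 360×(0.231)^0.22 = 261 K; P₂ = P₁(V₁/V₂)^n = 61.4 kPa.
W = (P₁V₁−P₂V₂)/(n−1) = (366×11.7−61.4×50.7)/0.22 = 5370 J.
ΔU = nCvΔT = 1.43×12.5×(261−360) = -1770 J.
Q = ΔU + W = 3600 J.
Net over both steps: W = 5970 J, Q = 5090 J, ΔU = -879 J.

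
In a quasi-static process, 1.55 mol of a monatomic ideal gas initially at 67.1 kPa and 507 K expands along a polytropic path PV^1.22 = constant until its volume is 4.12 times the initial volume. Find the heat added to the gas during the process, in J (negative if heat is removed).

V₁ = nRT₁/P₁ = 1.55×8.314×507/67.1 = 97.4 L.
Polytropic n=1.22: T₂ = T₁(V₁/V₂)^(n−1) = 507×(0.243)^0.22 = 371 K; P₂ = P₁(V₁/V₂)^n = 11.9 kPa.
W = (P₁V₁−P₂V₂)/(n−1) = (67.1×97.4−11.9×401)/0.22 = 7950 J.
ΔU = nCvΔT = 1.55×12.5×(371−507) = -2620 J.
Q = ΔU + W = 5330 J.

5330 J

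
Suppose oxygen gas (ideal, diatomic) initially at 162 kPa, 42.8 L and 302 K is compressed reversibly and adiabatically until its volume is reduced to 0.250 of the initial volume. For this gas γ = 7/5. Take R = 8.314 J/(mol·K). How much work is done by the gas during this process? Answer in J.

-12800 J

n = P₁V₁/(RT₁) = 162×42.8/(8.314×302) = 2.76 mol.
Adiabatic: TV^(γ−1) = const ⇒ T₂ = 302×(4.00)^0.400 = 526 K; PV^γ = const ⇒ P₂ = 1130 kPa.
ΔU = nCvΔT = 2.76×20.8×(526−302) = 12800 J.
Q = 0 for an adiabatic process, so W = −ΔU = -12800 J.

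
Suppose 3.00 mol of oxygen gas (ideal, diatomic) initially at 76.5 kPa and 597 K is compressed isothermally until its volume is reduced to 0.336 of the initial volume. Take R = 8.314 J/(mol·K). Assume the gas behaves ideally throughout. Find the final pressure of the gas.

V₁ = nRT₁/P₁ = 3.00×8.314×597/76.5 = 195 L.
Isothermal: T stays 597 K; PV = const ⇒ V₂ = 65.4 L, P₂ = 228 kPa.

228 kPa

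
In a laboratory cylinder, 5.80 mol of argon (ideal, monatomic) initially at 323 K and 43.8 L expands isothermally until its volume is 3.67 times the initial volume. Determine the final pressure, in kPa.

96.9 kPa

P₁ = nRT₁/V₁ = 5.80×8.314×323/43.8 = 356 kPa.
Isothermal: T stays 323 K; PV = const ⇒ V₂ = 161 L, P₂ = 96.9 kPa.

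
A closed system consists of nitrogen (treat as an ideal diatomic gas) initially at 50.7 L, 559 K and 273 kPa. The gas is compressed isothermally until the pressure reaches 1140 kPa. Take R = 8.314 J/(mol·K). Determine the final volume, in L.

12.1 L

Isothermal: T stays 559 K; PV = const ⇒ V₂ = 12.1 L, P₂ = 1140 kPa.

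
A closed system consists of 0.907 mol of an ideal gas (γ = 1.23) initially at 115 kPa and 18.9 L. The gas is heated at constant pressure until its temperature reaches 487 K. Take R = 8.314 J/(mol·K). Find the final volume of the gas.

31.9 L

T₁ = P₁V₁/(nR) = 115×18.9/(0.907×8.314) = 288 K.
Isobaric: P stays 115 kPa; V/T = const ⇒ T₂ = 487 K, V₂ = 31.9 L.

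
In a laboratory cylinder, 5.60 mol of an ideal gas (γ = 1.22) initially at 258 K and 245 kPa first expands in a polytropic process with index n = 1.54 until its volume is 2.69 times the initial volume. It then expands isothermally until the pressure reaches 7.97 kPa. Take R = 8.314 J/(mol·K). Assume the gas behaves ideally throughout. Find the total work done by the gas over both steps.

V₁ = nRT₁/P₁ = 5.60×8.314×258/245 = 49.0 L.
Step 1 — Polytropic n=1.54: T₂ = T₁(V₁/V₂)^(n−1) = 258×(0.372)^0.54 = 151 K; P₂ = P₁(V₁/V₂)^n = 53.4 kPa.
W = (P₁V₁−P₂V₂)/(n−1) = (245×49.0−53.4×132)/0.54 = 9210 J.
ΔU = nCvΔT = 5.60×37.8×(151−258) = -22600 J.
Q = ΔU + W = -13400 J.
State after step 1: P = 53.4 kPa, V = 132 L, T = 151 K.
Step 2 — Isothermal: T stays 151 K; PV = const ⇒ V₂ = 883 L, P₂ = 7.97 kPa.
ΔU = 0 (ideal gas, T constant).
W = nRT ln(V₂/V₁) = 5.60×8.314×151×ln(6.70) = 13400 J.
Q = ΔU + W = 13400 J.
Net over both steps: W = 22600 J, Q = -6.52 J, ΔU = -22600 J.

22600 J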